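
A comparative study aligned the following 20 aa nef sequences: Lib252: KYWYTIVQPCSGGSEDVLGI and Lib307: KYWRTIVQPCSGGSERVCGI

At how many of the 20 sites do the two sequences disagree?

Differing sites — 4:Y/R; 16:D/R; 18:L/C.
That gives 3 mismatches out of 20 aligned sites, so the Hamming distance is 3.

3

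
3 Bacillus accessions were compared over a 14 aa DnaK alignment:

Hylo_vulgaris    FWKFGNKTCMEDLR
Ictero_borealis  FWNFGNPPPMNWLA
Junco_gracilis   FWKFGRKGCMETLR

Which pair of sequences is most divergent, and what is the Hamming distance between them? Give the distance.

8

Pairwise Hamming distances:
  Hylo_vulgaris vs Ictero_borealis: 7
  Hylo_vulgaris vs Junco_gracilis: 3
  Ictero_borealis vs Junco_gracilis: 8
The largest is 8, between Ictero_borealis and Junco_gracilis.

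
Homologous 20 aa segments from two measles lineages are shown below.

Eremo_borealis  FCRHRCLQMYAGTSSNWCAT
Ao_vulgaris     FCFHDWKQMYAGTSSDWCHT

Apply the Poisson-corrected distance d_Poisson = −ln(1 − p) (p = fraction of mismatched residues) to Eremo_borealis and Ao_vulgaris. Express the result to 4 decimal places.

Mismatches occur at site 3 (R↔F), site 5 (R↔D), site 6 (C↔W), site 7 (L↔K), site 16 (N↔D), site 19 (A↔H).
p = 6/20 = 0.300000.
d = −ln(1 − 0.300000) = −ln(0.700000) = 0.3567.

0.3567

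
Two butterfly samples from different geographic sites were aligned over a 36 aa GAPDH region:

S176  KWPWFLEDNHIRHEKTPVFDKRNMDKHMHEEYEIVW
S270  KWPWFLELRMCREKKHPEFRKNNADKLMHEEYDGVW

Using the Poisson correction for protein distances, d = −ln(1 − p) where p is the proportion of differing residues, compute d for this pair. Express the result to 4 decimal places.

0.4925

Mismatches occur at site 8 (D→L), site 9 (N→R), site 10 (H→M), site 11 (I→C), site 13 (H→E), site 14 (E→K), site 16 (T→H), site 18 (V→E), site 20 (D→R), site 22 (R→N), site 24 (M→A), site 27 (H→L), site 33 (E→D), site 34 (I→G).
p = 14/36 = 0.388889.
d = −ln(1 − 0.388889) = −ln(0.611111) = 0.4925.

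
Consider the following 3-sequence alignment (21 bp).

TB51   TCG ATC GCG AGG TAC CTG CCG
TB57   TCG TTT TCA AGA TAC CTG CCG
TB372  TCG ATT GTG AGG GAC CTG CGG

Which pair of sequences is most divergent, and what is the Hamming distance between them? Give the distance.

7

Pairwise Hamming distances:
  TB51 vs TB57: 5
  TB51 vs TB372: 4
  TB57 vs TB372: 7
The largest is 7, between TB57 and TB372.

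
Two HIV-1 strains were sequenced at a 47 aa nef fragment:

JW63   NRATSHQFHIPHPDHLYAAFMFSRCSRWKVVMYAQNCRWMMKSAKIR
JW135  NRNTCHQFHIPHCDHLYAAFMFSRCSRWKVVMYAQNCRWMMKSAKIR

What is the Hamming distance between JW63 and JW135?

The sequences differ at positions 3 (A/N), 5 (S/C), 13 (P/C).
That gives 3 mismatches out of 47 aligned sites, so the Hamming distance is 3.

3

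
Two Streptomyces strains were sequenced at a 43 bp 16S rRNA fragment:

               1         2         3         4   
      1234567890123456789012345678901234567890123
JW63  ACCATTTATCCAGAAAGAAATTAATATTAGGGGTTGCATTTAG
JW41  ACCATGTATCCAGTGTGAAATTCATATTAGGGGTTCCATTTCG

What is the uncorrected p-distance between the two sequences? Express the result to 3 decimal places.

Mismatches occur at site 6 (T↔G), site 14 (A↔T), site 15 (A↔G), site 16 (A↔T), site 23 (A↔C), site 36 (G↔C), site 42 (A↔C).
There are 7 differences over 43 sites, so p = 7/43 = 0.163.

0.163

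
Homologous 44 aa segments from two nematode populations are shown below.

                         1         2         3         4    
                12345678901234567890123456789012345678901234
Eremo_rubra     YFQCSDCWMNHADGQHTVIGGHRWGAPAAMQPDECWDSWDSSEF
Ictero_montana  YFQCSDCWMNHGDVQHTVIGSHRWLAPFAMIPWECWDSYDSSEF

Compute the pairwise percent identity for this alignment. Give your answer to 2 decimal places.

81.82%

Mismatches occur at site 12 (A↔G), site 14 (G↔V), site 21 (G↔S), site 25 (G↔L), site 28 (A↔F), site 31 (Q↔I), site 33 (D↔W), site 39 (W↔Y).
36 of the 44 sites match, so the percent identity is 36/44 × 100 = 81.82%.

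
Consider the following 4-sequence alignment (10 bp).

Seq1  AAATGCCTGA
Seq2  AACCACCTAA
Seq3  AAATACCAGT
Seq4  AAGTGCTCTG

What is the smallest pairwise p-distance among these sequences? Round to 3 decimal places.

Pairwise Hamming distances:
  Seq1 vs Seq2: 4
  Seq1 vs Seq3: 3
  Seq1 vs Seq4: 5
  Seq2 vs Seq3: 5
  Seq2 vs Seq4: 7
  Seq3 vs Seq4: 6
The smallest is 3 mismatches, between Seq1 and Seq3; p = 3/10 = 0.300.

0.300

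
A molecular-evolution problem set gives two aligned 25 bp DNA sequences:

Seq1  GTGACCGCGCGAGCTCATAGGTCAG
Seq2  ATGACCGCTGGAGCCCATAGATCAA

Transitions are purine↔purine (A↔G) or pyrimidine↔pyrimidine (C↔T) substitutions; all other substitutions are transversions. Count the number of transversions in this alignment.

2

Differing sites — 1:G/A (Ti); 9:G/T (Tv); 10:C/G (Tv); 15:T/C (Ti); 21:G/A (Ti); 25:G/A (Ti).
Of the 6 differences, 4 transitions and 2 transversions, so the answer is 2.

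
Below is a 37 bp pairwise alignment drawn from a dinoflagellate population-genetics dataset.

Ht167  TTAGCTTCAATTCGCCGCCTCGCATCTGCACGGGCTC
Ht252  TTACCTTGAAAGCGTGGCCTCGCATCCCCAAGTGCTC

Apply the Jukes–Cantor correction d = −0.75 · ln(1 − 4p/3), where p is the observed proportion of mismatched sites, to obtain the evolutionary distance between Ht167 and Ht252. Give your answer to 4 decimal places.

Mismatches occur at site 4 (G↔C), site 8 (C↔G), site 11 (T↔A), site 12 (T↔G), site 15 (C↔T), site 16 (C↔G), site 27 (T↔C), site 28 (G↔C), site 31 (C↔A), site 33 (G↔T).
p = 10/37 = 0.270270.
d = −0.75 · ln(1 − (4/3)·0.270270) = −0.75 · ln(0.639640) = −0.75 · (-0.446850) = 0.3351.

0.3351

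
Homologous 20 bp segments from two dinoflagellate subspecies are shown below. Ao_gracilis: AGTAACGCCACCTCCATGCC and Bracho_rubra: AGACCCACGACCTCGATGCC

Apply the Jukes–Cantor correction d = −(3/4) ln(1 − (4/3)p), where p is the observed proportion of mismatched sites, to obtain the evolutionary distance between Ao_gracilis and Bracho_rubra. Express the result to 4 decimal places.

0.3831

The sequences differ at positions 3 (T/A), 4 (A/C), 5 (A/C), 7 (G/A), 9 (C/G), 15 (C/G).
p = 6/20 = 0.300000.
d = −0.75 · ln(1 − (4/3)·0.300000) = −0.75 · ln(0.600000) = −0.75 · (-0.510826) = 0.3831.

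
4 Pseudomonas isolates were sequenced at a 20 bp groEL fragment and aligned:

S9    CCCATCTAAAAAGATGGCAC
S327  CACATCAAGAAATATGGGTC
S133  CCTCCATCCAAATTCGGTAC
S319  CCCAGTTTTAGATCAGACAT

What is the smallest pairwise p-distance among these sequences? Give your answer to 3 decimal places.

Pairwise Hamming distances:
  S9 vs S327: 6
  S9 vs S133: 10
  S9 vs S319: 10
  S327 vs S133: 12
  S327 vs S319: 13
  S133 vs S319: 12
The smallest is 6 mismatches, between S9 and S327; p = 6/20 = 0.300.

0.300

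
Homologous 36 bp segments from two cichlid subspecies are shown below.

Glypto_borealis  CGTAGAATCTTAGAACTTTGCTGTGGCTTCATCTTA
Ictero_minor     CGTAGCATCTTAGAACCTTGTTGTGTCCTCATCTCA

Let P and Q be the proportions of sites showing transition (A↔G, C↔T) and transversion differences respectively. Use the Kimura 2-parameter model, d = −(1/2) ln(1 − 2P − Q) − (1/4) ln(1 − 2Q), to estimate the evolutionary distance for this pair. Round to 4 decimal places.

0.1922

The sequences differ at positions 6 (A/C, transversion), 17 (T/C, transition), 21 (C/T, transition), 26 (G/T, transversion), 28 (T/C, transition), 35 (T/C, transition).
Of the 6 differences, 4 transitions and 2 transversions over 36 sites: P = 4/36 = 0.111111, Q = 2/36 = 0.055556.
d = −0.5·ln(0.722222) − 0.25·ln(0.888888) = −0.5·(-0.325423) − 0.25·(-0.117784) = 0.1922.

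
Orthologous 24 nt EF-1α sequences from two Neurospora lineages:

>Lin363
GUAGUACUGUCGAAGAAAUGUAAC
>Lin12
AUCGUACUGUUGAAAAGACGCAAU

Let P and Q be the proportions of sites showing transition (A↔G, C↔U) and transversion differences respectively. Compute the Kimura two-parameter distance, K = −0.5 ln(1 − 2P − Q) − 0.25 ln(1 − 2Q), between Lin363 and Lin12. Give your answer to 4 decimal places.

The sequences differ at positions 1 (G/A, transition), 3 (A/C, transversion), 11 (C/U, transition), 15 (G/A, transition), 17 (A/G, transition), 19 (U/C, transition), 21 (U/C, transition), 24 (C/U, transition).
Of the 8 differences, 7 transitions and 1 transversion over 24 sites: P = 7/24 = 0.291667, Q = 1/24 = 0.041667.
d = −0.5·ln(0.374999) − 0.25·ln(0.916666) = −0.5·(-0.980832) − 0.25·(-0.087012) = 0.5122.

0.5122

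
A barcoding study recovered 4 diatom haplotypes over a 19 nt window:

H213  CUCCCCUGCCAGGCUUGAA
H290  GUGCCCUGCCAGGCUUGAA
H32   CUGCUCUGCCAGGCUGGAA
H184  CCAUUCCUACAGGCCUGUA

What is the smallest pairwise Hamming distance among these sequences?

2

Pairwise Hamming distances:
  H213 vs H290: 2
  H213 vs H32: 3
  H213 vs H184: 9
  H290 vs H32: 3
  H290 vs H184: 10
  H32 vs H184: 9
The smallest is 2, between H213 and H290.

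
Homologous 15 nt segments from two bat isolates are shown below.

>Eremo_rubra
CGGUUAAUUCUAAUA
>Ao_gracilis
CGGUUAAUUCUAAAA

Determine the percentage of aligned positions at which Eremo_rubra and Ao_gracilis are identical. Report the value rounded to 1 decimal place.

93.3%

The sequences differ at position 14 (U/A).
14 of the 15 sites match, so the percent identity is 14/15 × 100 = 93.3%.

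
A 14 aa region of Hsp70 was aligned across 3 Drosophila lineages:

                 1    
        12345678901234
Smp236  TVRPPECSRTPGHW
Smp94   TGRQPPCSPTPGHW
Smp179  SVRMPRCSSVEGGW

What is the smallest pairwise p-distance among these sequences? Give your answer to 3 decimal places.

Pairwise Hamming distances:
  Smp236 vs Smp94: 4
  Smp236 vs Smp179: 7
  Smp94 vs Smp179: 8
The smallest is 4 mismatches, between Smp236 and Smp94; p = 4/14 = 0.286.

0.286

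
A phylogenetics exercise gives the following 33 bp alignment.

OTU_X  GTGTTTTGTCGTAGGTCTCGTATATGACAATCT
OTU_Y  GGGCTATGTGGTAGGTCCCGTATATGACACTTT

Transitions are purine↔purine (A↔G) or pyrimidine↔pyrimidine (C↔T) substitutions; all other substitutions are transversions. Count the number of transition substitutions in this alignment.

The sequences differ at positions 2 (T/G, transversion), 4 (T/C, transition), 6 (T/A, transversion), 10 (C/G, transversion), 18 (T/C, transition), 30 (A/C, transversion), 32 (C/T, transition).
Of the 7 differences, 3 transitions and 4 transversions, so the answer is 3.

3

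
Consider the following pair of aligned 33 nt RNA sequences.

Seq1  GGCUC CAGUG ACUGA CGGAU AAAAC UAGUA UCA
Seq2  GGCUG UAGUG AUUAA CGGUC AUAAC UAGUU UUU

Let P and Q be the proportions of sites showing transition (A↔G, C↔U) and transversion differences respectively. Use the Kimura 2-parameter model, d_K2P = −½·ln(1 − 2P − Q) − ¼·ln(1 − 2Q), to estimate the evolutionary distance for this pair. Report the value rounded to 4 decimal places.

The sequences differ at positions 5 (C/G, transversion), 6 (C/U, transition), 12 (C/U, transition), 14 (G/A, transition), 19 (A/U, transversion), 20 (U/C, transition), 22 (A/U, transversion), 30 (A/U, transversion), 32 (C/U, transition), 33 (A/U, transversion).
Of the 10 differences, 5 transitions and 5 transversions over 33 sites: P = 5/33 = 0.151515, Q = 5/33 = 0.151515.
d = −0.5·ln(0.545455) − 0.25·ln(0.696970) = −0.5·(-0.606135) − 0.25·(-0.361013) = 0.3933.

0.3933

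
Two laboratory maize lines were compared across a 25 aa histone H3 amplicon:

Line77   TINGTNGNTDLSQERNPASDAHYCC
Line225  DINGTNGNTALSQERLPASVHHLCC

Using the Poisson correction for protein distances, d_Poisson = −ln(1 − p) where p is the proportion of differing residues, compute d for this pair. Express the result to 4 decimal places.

0.2744

Differing sites — 1:T/D; 10:D/A; 16:N/L; 20:D/V; 21:A/H; 23:Y/L.
p = 6/25 = 0.240000.
d = −ln(1 − 0.240000) = −ln(0.760000) = 0.2744.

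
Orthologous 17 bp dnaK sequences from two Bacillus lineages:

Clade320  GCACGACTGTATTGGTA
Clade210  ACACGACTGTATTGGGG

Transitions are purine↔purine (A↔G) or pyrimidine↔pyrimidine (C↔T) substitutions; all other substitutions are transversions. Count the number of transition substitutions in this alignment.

2

Differing sites — 1:G/A (Ti); 16:T/G (Tv); 17:A/G (Ti).
Of the 3 differences, 2 transitions and 1 transversion, so the answer is 2.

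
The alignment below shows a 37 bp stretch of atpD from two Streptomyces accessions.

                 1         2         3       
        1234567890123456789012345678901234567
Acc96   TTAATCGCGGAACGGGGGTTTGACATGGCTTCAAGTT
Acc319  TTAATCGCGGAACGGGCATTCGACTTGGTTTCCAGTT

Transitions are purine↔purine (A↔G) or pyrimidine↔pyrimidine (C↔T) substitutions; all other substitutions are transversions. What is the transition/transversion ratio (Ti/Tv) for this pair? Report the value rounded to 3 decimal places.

1.000

The sequences differ at positions 17 (G/C, transversion), 18 (G/A, transition), 21 (T/C, transition), 25 (A/T, transversion), 29 (C/T, transition), 33 (A/C, transversion).
Of the 6 differences, 3 transitions and 3 transversions, so Ti/Tv = 3/3 = 1.000.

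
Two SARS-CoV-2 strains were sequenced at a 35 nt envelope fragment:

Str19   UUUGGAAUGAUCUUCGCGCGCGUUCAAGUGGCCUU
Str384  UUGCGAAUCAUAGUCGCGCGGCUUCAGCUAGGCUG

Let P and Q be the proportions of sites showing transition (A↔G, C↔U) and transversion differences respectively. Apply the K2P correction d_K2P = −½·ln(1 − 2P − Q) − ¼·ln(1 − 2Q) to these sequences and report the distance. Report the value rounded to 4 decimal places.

The sequences differ at positions 3 (U/G, transversion), 4 (G/C, transversion), 9 (G/C, transversion), 12 (C/A, transversion), 13 (U/G, transversion), 21 (C/G, transversion), 22 (G/C, transversion), 27 (A/G, transition), 28 (G/C, transversion), 30 (G/A, transition), 32 (C/G, transversion), 35 (U/G, transversion).
Of the 12 differences, 2 transitions and 10 transversions over 35 sites: P = 2/35 = 0.057143, Q = 10/35 = 0.285714.
d = −0.5·ln(0.600000) − 0.25·ln(0.428572) = −0.5·(-0.510826) − 0.25·(-0.847297) = 0.4672.

0.4672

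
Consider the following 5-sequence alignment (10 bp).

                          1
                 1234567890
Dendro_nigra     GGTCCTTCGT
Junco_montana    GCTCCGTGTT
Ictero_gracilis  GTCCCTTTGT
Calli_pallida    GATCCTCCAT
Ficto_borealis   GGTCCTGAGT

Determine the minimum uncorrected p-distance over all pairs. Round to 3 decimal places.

0.200

Pairwise Hamming distances:
  Dendro_nigra vs Junco_montana: 4
  Dendro_nigra vs Ictero_gracilis: 3
  Dendro_nigra vs Calli_pallida: 3
  Dendro_nigra vs Ficto_borealis: 2
  Junco_montana vs Ictero_gracilis: 5
  Junco_montana vs Calli_pallida: 5
  Junco_montana vs Ficto_borealis: 5
  Ictero_gracilis vs Calli_pallida: 5
  Ictero_gracilis vs Ficto_borealis: 4
  Calli_pallida vs Ficto_borealis: 4
The smallest is 2 mismatches, between Dendro_nigra and Ficto_borealis; p = 2/10 = 0.200.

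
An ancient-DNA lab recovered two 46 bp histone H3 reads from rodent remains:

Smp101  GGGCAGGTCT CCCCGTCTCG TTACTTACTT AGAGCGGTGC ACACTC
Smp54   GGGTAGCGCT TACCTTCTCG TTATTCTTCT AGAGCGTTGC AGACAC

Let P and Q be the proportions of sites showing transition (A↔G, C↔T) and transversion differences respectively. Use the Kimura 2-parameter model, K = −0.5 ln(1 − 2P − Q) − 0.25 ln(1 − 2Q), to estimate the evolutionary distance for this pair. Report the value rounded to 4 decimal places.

0.3921

The sequences differ at positions 4 (C/T, transition), 7 (G/C, transversion), 8 (T/G, transversion), 11 (C/T, transition), 12 (C/A, transversion), 15 (G/T, transversion), 24 (C/T, transition), 26 (T/C, transition), 27 (A/T, transversion), 28 (C/T, transition), 29 (T/C, transition), 37 (G/T, transversion), 42 (C/G, transversion), 45 (T/A, transversion).
Of the 14 differences, 6 transitions and 8 transversions over 46 sites: P = 6/46 = 0.130435, Q = 8/46 = 0.173913.
d = −0.5·ln(0.565217) − 0.25·ln(0.652174) = −0.5·(-0.570546) − 0.25·(-0.427444) = 0.3921.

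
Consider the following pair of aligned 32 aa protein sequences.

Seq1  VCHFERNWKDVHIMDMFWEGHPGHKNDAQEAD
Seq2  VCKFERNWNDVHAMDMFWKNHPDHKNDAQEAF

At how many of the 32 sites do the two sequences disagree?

Differing sites — 3:H/K; 9:K/N; 13:I/A; 19:E/K; 20:G/N; 23:G/D; 32:D/F.
That gives 7 mismatches out of 32 aligned sites, so the Hamming distance is 7.

7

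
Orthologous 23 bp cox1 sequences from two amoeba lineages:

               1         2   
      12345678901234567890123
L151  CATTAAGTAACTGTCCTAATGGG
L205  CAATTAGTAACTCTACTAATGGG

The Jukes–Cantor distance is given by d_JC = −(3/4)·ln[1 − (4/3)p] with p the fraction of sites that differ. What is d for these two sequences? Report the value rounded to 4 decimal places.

0.1979

The sequences differ at positions 3 (T/A), 5 (A/T), 13 (G/C), 15 (C/A).
p = 4/23 = 0.173913.
d = −0.75 · ln(1 − (4/3)·0.173913) = −0.75 · ln(0.768116) = −0.75 · (-0.263815) = 0.1979.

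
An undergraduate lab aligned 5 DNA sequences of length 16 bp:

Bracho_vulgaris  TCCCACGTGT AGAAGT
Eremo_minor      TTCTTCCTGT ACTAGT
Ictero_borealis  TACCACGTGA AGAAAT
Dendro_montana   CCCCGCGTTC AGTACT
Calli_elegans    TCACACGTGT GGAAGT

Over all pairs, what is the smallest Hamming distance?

Pairwise Hamming distances:
  Bracho_vulgaris vs Eremo_minor: 6
  Bracho_vulgaris vs Ictero_borealis: 3
  Bracho_vulgaris vs Dendro_montana: 6
  Bracho_vulgaris vs Calli_elegans: 2
  Eremo_minor vs Ictero_borealis: 8
  Eremo_minor vs Dendro_montana: 9
  Eremo_minor vs Calli_elegans: 8
  Ictero_borealis vs Dendro_montana: 7
  Ictero_borealis vs Calli_elegans: 5
  Dendro_montana vs Calli_elegans: 8
The smallest is 2, between Bracho_vulgaris and Calli_elegans.

2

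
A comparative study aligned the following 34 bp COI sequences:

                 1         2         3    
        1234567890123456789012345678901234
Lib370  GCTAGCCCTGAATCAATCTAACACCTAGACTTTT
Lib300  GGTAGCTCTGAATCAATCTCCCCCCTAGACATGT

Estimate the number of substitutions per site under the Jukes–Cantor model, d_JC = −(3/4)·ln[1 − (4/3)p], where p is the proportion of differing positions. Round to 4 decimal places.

0.2407

The sequences differ at positions 2 (C/G), 7 (C/T), 20 (A/C), 21 (A/C), 23 (A/C), 31 (T/A), 33 (T/G).
p = 7/34 = 0.205882.
d = −0.75 · ln(1 − (4/3)·0.205882) = −0.75 · ln(0.725491) = −0.75 · (-0.320907) = 0.2407.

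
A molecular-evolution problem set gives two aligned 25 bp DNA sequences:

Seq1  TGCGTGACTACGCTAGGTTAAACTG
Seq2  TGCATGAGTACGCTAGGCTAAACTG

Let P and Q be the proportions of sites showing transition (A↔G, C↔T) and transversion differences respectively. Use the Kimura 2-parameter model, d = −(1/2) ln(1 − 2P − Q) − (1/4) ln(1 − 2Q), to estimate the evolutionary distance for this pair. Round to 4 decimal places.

Differing sites — 4:G/A (Ti); 8:C/G (Tv); 18:T/C (Ti).
Of the 3 differences, 2 transitions and 1 transversion over 25 sites: P = 2/25 = 0.080000, Q = 1/25 = 0.040000.
d = −0.5·ln(0.800000) − 0.25·ln(0.920000) = −0.5·(-0.223144) − 0.25·(-0.083382) = 0.1324.

0.1324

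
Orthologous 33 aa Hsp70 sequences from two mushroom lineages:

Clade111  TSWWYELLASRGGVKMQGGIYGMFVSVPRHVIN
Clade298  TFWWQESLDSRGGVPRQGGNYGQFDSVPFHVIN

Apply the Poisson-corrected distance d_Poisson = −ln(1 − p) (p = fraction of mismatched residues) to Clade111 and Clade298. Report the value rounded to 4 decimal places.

0.3610

Mismatches occur at site 2 (S↔F), site 5 (Y↔Q), site 7 (L↔S), site 9 (A↔D), site 15 (K↔P), site 16 (M↔R), site 20 (I↔N), site 23 (M↔Q), site 25 (V↔D), site 29 (R↔F).
p = 10/33 = 0.303030.
d = −ln(1 − 0.303030) = −ln(0.696970) = 0.3610.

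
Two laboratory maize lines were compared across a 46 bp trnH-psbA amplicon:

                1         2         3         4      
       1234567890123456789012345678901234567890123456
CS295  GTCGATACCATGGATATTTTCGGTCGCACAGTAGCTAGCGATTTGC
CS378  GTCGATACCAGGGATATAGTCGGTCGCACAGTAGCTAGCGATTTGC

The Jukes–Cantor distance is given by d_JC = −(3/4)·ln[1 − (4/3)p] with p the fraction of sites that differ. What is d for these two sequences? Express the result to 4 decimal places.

Mismatches occur at site 11 (T/G), site 18 (T/A), site 19 (T/G).
p = 3/46 = 0.065217.
d = −0.75 · ln(1 − (4/3)·0.065217) = −0.75 · ln(0.913044) = −0.75 · (-0.090971) = 0.0682.

0.0682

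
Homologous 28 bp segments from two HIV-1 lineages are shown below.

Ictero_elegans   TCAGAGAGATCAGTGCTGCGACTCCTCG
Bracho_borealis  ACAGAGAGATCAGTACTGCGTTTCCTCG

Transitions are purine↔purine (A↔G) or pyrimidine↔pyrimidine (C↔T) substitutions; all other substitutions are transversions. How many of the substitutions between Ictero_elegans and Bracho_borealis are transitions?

2

Differing sites — 1:T/A (Tv); 15:G/A (Ti); 21:A/T (Tv); 22:C/T (Ti).
Of the 4 differences, 2 transitions and 2 transversions, so the answer is 2.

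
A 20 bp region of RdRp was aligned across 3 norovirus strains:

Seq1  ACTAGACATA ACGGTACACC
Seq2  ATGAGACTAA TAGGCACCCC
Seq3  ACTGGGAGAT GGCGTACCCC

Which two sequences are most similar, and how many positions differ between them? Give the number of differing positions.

8

Pairwise Hamming distances:
  Seq1 vs Seq2: 8
  Seq1 vs Seq3: 10
  Seq2 vs Seq3: 11
The smallest is 8, between Seq1 and Seq2.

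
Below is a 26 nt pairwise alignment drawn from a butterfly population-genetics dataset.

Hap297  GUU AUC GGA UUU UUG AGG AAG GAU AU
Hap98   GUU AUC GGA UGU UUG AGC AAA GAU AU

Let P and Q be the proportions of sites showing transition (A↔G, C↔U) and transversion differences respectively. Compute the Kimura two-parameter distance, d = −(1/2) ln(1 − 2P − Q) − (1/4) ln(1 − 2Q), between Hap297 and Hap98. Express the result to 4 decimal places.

Differing sites — 11:U/G (Tv); 18:G/C (Tv); 21:G/A (Ti).
Of the 3 differences, 1 transition and 2 transversions over 26 sites: P = 1/26 = 0.038462, Q = 2/26 = 0.076923.
d = −0.5·ln(0.846153) − 0.25·ln(0.846154) = −0.5·(-0.167055) − 0.25·(-0.167054) = 0.1253.

0.1253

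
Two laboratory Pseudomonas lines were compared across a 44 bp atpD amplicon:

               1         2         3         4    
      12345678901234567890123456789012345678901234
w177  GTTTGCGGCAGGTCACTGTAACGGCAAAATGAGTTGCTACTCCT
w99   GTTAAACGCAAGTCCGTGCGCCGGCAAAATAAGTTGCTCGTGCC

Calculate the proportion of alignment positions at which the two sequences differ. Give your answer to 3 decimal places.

Differing sites — 4:T/A; 5:G/A; 6:C/A; 7:G/C; 11:G/A; 15:A/C; 16:C/G; 19:T/C; 20:A/G; 21:A/C; 31:G/A; 39:A/C; 40:C/G; 42:C/G; 44:T/C.
There are 15 differences over 44 sites, so p = 15/44 = 0.341.

0.341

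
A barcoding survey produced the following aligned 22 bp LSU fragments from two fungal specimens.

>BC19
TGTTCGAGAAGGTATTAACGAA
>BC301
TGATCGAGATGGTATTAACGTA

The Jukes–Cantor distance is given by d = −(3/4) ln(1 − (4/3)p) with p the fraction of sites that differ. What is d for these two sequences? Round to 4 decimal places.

The sequences differ at positions 3 (T/A), 10 (A/T), 21 (A/T).
p = 3/22 = 0.136364.
d = −0.75 · ln(1 − (4/3)·0.136364) = −0.75 · ln(0.818181) = −0.75 · (-0.200672) = 0.1505.

0.1505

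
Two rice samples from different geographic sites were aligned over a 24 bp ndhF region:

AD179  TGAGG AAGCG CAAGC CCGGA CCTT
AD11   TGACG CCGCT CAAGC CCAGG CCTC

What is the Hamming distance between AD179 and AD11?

7

Differing sites — 4:G/C; 6:A/C; 7:A/C; 10:G/T; 18:G/A; 20:A/G; 24:T/C.
That gives 7 mismatches out of 24 aligned sites, so the Hamming distance is 7.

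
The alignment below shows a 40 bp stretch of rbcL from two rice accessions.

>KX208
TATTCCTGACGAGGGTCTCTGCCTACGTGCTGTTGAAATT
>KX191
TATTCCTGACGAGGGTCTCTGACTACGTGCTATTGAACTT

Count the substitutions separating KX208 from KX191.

Differing sites — 22:C/A; 32:G/A; 38:A/C.
That gives 3 mismatches out of 40 aligned sites, so the Hamming distance is 3.

3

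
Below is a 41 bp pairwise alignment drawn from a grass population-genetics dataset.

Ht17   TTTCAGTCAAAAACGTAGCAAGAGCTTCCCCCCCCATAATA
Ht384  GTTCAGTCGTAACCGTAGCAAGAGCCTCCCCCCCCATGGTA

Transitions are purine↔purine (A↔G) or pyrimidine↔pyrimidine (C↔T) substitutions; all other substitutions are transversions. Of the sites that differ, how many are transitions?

Mismatches occur at site 1 (T↔G, transversion), site 9 (A↔G, transition), site 10 (A↔T, transversion), site 13 (A↔C, transversion), site 26 (T↔C, transition), site 38 (A↔G, transition), site 39 (A↔G, transition).
Of the 7 differences, 4 transitions and 3 transversions, so the answer is 4.

4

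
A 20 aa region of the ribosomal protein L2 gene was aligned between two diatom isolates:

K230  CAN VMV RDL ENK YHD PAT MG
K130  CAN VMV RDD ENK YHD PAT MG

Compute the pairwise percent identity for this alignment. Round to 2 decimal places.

The sequences differ at position 9 (L/D).
19 of the 20 sites match, so the percent identity is 19/20 × 100 = 95.00%.

95.00%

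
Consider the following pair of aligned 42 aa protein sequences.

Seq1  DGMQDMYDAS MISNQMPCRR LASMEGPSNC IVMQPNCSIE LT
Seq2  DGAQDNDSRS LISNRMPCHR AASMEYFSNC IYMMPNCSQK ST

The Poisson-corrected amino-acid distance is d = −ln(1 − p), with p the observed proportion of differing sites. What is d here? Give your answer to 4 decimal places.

0.4796

The sequences differ at positions 3 (M/A), 6 (M/N), 7 (Y/D), 8 (D/S), 9 (A/R), 11 (M/L), 15 (Q/R), 19 (R/H), 21 (L/A), 26 (G/Y), 27 (P/F), 32 (V/Y), 34 (Q/M), 39 (I/Q), 40 (E/K), 41 (L/S).
p = 16/42 = 0.380952.
d = −ln(1 − 0.380952) = −ln(0.619048) = 0.4796.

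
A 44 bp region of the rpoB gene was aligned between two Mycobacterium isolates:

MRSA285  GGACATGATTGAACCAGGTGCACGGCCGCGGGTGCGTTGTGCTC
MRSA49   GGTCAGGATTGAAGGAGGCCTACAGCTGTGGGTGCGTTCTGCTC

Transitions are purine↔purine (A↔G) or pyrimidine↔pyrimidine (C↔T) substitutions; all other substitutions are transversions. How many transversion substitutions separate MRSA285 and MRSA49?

6

The sequences differ at positions 3 (A/T, transversion), 6 (T/G, transversion), 14 (C/G, transversion), 15 (C/G, transversion), 19 (T/C, transition), 20 (G/C, transversion), 21 (C/T, transition), 24 (G/A, transition), 27 (C/T, transition), 29 (C/T, transition), 39 (G/C, transversion).
Of the 11 differences, 5 transitions and 6 transversions, so the answer is 6.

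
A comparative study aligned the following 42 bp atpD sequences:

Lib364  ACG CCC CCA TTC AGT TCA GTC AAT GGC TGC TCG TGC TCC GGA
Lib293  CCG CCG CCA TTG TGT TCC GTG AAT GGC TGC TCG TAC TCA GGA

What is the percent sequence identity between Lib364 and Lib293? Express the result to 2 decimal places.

The sequences differ at positions 1 (A/C), 6 (C/G), 12 (C/G), 13 (A/T), 18 (A/C), 21 (C/G), 35 (G/A), 39 (C/A).
34 of the 42 sites match, so the percent identity is 34/42 × 100 = 80.95%.

80.95%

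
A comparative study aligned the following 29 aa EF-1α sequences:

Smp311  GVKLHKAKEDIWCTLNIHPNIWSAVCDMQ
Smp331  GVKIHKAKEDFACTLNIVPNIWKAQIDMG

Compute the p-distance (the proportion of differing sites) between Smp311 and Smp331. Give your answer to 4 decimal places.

Mismatches occur at site 4 (L→I), site 11 (I→F), site 12 (W→A), site 18 (H→V), site 23 (S→K), site 25 (V→Q), site 26 (C→I), site 29 (Q→G).
There are 8 differences over 29 sites, so p = 8/29 = 0.2759.

0.2759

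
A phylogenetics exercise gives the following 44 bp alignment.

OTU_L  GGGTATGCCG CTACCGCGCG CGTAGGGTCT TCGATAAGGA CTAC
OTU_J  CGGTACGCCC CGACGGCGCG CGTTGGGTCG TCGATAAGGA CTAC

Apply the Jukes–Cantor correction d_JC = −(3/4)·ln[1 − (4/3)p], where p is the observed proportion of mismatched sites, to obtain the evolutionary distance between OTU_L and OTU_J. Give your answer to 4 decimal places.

0.1788

The sequences differ at positions 1 (G/C), 6 (T/C), 10 (G/C), 12 (T/G), 15 (C/G), 24 (A/T), 30 (T/G).
p = 7/44 = 0.159091.
d = −0.75 · ln(1 − (4/3)·0.159091) = −0.75 · ln(0.787879) = −0.75 · (-0.238411) = 0.1788.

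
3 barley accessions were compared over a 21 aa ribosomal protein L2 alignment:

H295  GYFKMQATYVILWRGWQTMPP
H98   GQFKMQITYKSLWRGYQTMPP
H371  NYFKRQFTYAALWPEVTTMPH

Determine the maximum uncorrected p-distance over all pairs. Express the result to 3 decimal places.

Pairwise Hamming distances:
  H295 vs H98: 5
  H295 vs H371: 10
  H98 vs H371: 11
The largest is 11 mismatches, between H98 and H371; p = 11/21 = 0.524.

0.524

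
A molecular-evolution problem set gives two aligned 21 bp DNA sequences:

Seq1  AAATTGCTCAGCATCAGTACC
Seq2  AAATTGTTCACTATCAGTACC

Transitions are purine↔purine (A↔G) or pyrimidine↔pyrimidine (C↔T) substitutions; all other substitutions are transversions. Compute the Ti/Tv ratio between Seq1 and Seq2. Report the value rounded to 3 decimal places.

2.000

Mismatches occur at site 7 (C↔T, transition), site 11 (G↔C, transversion), site 12 (C↔T, transition).
Of the 3 differences, 2 transitions and 1 transversion, so Ti/Tv = 2/1 = 2.000.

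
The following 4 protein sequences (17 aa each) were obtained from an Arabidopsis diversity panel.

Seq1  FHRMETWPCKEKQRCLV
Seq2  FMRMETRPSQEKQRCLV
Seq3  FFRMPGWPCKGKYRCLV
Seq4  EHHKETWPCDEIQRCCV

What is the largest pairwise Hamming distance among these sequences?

Pairwise Hamming distances:
  Seq1 vs Seq2: 4
  Seq1 vs Seq3: 5
  Seq1 vs Seq4: 6
  Seq2 vs Seq3: 8
  Seq2 vs Seq4: 9
  Seq3 vs Seq4: 11
The largest is 11, between Seq3 and Seq4.

11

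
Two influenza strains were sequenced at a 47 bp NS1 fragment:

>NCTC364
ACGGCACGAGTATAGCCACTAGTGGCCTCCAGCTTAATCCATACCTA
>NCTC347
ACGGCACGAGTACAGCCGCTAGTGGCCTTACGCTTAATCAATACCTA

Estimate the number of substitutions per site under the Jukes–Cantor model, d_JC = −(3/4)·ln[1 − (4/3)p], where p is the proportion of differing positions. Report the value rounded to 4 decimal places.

0.1399

Mismatches occur at site 13 (T→C), site 18 (A→G), site 29 (C→T), site 30 (C→A), site 31 (A→C), site 40 (C→A).
p = 6/47 = 0.127660.
d = −0.75 · ln(1 − (4/3)·0.127660) = −0.75 · ln(0.829787) = −0.75 · (-0.186586) = 0.1399.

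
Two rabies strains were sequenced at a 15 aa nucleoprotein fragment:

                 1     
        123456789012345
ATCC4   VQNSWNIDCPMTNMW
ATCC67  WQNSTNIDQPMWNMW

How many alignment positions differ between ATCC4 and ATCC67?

4

The sequences differ at positions 1 (V/W), 5 (W/T), 9 (C/Q), 12 (T/W).
That gives 4 mismatches out of 15 aligned sites, so the Hamming distance is 4.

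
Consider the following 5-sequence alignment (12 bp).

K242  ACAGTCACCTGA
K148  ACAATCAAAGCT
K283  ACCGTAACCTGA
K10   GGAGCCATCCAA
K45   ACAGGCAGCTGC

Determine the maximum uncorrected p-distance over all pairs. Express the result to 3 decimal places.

Pairwise Hamming distances:
  K242 vs K148: 6
  K242 vs K283: 2
  K242 vs K10: 6
  K242 vs K45: 3
  K148 vs K283: 8
  K148 vs K10: 9
  K148 vs K45: 7
  K283 vs K10: 8
  K283 vs K45: 5
  K10 vs K45: 7
The largest is 9 mismatches, between K148 and K10; p = 9/12 = 0.750.

0.750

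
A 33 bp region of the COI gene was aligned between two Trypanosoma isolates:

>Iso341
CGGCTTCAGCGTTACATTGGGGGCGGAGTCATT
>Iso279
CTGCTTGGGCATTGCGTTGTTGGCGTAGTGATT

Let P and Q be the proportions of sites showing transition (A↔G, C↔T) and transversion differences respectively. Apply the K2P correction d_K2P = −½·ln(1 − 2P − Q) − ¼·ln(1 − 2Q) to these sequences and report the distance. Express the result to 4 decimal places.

0.3890

The sequences differ at positions 2 (G/T, transversion), 7 (C/G, transversion), 8 (A/G, transition), 11 (G/A, transition), 14 (A/G, transition), 16 (A/G, transition), 20 (G/T, transversion), 21 (G/T, transversion), 26 (G/T, transversion), 30 (C/G, transversion).
Of the 10 differences, 4 transitions and 6 transversions over 33 sites: P = 4/33 = 0.121212, Q = 6/33 = 0.181818.
d = −0.5·ln(0.575758) − 0.25·ln(0.636364) = −0.5·(-0.552068) − 0.25·(-0.451985) = 0.3890.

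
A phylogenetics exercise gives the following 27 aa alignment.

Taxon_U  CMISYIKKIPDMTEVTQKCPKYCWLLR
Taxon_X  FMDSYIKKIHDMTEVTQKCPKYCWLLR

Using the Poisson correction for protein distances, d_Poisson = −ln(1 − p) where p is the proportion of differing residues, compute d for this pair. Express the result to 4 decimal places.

Mismatches occur at site 1 (C/F), site 3 (I/D), site 10 (P/H).
p = 3/27 = 0.111111.
d = −ln(1 − 0.111111) = −ln(0.888889) = 0.1178.

0.1178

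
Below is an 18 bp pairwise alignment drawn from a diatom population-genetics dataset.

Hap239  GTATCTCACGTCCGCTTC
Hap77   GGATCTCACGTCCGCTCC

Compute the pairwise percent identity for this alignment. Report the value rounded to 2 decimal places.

88.89%

The sequences differ at positions 2 (T/G), 17 (T/C).
16 of the 18 sites match, so the percent identity is 16/18 × 100 = 88.89%.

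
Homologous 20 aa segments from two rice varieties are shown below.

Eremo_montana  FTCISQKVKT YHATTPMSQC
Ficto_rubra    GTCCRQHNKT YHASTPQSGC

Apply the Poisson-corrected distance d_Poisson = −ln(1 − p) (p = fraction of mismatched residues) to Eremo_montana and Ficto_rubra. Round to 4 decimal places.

0.5108

Differing sites — 1:F/G; 4:I/C; 5:S/R; 7:K/H; 8:V/N; 14:T/S; 17:M/Q; 19:Q/G.
p = 8/20 = 0.400000.
d = −ln(1 − 0.400000) = −ln(0.600000) = 0.5108.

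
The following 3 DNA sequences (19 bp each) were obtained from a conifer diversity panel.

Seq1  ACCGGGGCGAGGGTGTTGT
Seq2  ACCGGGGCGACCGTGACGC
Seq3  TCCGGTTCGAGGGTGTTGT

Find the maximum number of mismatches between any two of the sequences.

Pairwise Hamming distances:
  Seq1 vs Seq2: 5
  Seq1 vs Seq3: 3
  Seq2 vs Seq3: 8
The largest is 8, between Seq2 and Seq3.

8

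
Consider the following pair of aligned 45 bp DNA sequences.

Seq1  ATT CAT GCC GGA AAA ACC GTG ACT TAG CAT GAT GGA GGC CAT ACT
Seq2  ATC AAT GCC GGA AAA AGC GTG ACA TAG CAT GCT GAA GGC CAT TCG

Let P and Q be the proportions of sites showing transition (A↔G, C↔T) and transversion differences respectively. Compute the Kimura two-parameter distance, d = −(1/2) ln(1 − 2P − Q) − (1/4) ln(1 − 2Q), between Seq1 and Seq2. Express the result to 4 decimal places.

Mismatches occur at site 3 (T→C, transition), site 4 (C→A, transversion), site 17 (C→G, transversion), site 24 (T→A, transversion), site 32 (A→C, transversion), site 35 (G→A, transition), site 43 (A→T, transversion), site 45 (T→G, transversion).
Of the 8 differences, 2 transitions and 6 transversions over 45 sites: P = 2/45 = 0.044444, Q = 6/45 = 0.133333.
d = −0.5·ln(0.777779) − 0.25·ln(0.733334) = −0.5·(-0.251313) − 0.25·(-0.310154) = 0.2032.

0.2032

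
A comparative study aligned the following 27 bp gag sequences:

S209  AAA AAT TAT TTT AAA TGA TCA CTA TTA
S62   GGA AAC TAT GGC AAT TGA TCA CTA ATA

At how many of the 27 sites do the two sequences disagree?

8

Differing sites — 1:A/G; 2:A/G; 6:T/C; 10:T/G; 11:T/G; 12:T/C; 15:A/T; 25:T/A.
That gives 8 mismatches out of 27 aligned sites, so the Hamming distance is 8.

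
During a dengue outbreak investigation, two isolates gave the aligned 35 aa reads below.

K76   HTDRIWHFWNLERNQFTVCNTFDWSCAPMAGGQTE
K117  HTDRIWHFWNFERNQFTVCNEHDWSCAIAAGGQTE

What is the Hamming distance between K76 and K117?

Differing sites — 11:L/F; 21:T/E; 22:F/H; 28:P/I; 29:M/A.
That gives 5 mismatches out of 35 aligned sites, so the Hamming distance is 5.

5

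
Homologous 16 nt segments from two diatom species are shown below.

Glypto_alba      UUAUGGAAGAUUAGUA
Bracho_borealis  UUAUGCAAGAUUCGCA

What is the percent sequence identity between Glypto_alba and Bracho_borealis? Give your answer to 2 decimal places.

Mismatches occur at site 6 (G/C), site 13 (A/C), site 15 (U/C).
13 of the 16 sites match, so the percent identity is 13/16 × 100 = 81.25%.

81.25%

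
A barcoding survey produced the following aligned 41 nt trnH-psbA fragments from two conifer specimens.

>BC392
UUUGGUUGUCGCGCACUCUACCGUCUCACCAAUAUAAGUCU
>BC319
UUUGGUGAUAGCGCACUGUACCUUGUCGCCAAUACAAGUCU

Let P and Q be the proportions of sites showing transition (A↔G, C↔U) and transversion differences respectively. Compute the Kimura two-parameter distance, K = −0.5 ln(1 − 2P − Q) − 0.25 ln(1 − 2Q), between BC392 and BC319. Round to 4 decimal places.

Differing sites — 7:U/G (Tv); 8:G/A (Ti); 10:C/A (Tv); 18:C/G (Tv); 23:G/U (Tv); 25:C/G (Tv); 28:A/G (Ti); 35:U/C (Ti).
Of the 8 differences, 3 transitions and 5 transversions over 41 sites: P = 3/41 = 0.073171, Q = 5/41 = 0.121951.
d = −0.5·ln(0.731707) − 0.25·ln(0.756098) = −0.5·(-0.312375) − 0.25·(-0.279584) = 0.2261.

0.2261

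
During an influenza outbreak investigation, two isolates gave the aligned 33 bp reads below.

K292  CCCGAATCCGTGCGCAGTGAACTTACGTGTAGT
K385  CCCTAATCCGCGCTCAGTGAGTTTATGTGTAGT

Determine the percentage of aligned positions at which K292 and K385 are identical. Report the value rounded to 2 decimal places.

81.82%

Differing sites — 4:G/T; 11:T/C; 14:G/T; 21:A/G; 22:C/T; 26:C/T.
27 of the 33 sites match, so the percent identity is 27/33 × 100 = 81.82%.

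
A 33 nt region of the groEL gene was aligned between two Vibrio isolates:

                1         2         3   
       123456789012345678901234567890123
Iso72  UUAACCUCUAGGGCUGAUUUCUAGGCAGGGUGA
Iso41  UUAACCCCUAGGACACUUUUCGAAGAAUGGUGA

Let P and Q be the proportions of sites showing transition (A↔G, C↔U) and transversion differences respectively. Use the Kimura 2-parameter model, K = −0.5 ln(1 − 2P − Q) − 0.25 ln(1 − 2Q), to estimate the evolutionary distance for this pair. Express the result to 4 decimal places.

The sequences differ at positions 7 (U/C, transition), 13 (G/A, transition), 15 (U/A, transversion), 16 (G/C, transversion), 17 (A/U, transversion), 22 (U/G, transversion), 24 (G/A, transition), 26 (C/A, transversion), 28 (G/U, transversion).
Of the 9 differences, 3 transitions and 6 transversions over 33 sites: P = 3/33 = 0.090909, Q = 6/33 = 0.181818.
d = −0.5·ln(0.636364) − 0.25·ln(0.636364) = −0.5·(-0.451985) − 0.25·(-0.451985) = 0.3390.

0.3390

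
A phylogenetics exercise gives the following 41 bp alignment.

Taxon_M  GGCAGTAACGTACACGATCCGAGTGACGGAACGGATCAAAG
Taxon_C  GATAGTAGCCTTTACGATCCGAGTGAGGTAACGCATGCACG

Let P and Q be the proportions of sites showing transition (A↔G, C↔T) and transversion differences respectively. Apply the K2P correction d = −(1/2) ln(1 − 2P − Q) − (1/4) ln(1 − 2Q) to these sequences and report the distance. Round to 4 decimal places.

Mismatches occur at site 2 (G↔A, transition), site 3 (C↔T, transition), site 8 (A↔G, transition), site 10 (G↔C, transversion), site 12 (A↔T, transversion), site 13 (C↔T, transition), site 27 (C↔G, transversion), site 29 (G↔T, transversion), site 34 (G↔C, transversion), site 37 (C↔G, transversion), site 38 (A↔C, transversion), site 40 (A↔C, transversion).
Of the 12 differences, 4 transitions and 8 transversions over 41 sites: P = 4/41 = 0.097561, Q = 8/41 = 0.195122.
d = −0.5·ln(0.609756) − 0.25·ln(0.609756) = −0.5·(-0.494696) − 0.25·(-0.494696) = 0.3710.

0.3710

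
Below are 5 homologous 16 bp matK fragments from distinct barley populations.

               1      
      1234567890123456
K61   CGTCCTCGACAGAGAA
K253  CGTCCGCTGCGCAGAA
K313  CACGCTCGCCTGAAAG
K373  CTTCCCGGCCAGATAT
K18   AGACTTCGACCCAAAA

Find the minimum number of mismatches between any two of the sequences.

5

Pairwise Hamming distances:
  K61 vs K253: 5
  K61 vs K313: 7
  K61 vs K373: 6
  K61 vs K18: 6
  K253 vs K313: 10
  K253 vs K373: 9
  K253 vs K18: 8
  K313 vs K373: 8
  K313 vs K18: 9
  K373 vs K18: 11
The smallest is 5, between K61 and K253.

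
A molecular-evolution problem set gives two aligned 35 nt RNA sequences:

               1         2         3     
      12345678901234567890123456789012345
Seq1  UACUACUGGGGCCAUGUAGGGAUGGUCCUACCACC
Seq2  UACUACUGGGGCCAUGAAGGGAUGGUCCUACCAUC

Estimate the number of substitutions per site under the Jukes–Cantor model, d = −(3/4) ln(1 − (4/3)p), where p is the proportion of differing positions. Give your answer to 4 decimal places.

Mismatches occur at site 17 (U↔A), site 34 (C↔U).
p = 2/35 = 0.057143.
d = −0.75 · ln(1 − (4/3)·0.057143) = −0.75 · ln(0.923809) = −0.75 · (-0.079250) = 0.0594.

0.0594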